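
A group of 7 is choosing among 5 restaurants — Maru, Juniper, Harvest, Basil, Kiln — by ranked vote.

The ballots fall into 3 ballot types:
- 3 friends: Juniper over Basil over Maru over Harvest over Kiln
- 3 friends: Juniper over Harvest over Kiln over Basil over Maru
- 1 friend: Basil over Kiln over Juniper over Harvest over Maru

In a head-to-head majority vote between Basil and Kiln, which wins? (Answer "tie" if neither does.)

Ballots ranking Basil above Kiln: 3 + 1 = 4.
Ballots ranking Kiln above Basil: 7 − 4 = 3.
Basil wins the head-to-head 4–3.

Basil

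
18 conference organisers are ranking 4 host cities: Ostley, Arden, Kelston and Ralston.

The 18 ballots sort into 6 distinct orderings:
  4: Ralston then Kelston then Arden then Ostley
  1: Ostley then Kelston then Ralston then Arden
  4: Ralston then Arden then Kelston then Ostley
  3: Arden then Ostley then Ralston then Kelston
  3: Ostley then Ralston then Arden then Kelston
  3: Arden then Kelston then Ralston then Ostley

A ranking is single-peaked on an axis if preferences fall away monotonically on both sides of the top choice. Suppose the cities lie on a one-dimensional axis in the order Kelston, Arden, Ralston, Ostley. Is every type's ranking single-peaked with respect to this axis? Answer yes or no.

no

Axis positions: Kelston=1, Arden=2, Ralston=3, Ostley=4.
Type 1: ranking walks positions 3-1-2-4; Kelston is ranked above Arden even though Arden lies between Kelston and the peak Ralston on the axis — preferences dip and rise again. Not single-peaked.
Type 2: ranking walks positions 4-1-3-2; Kelston is ranked above Ralston even though Ralston lies between Kelston and the peak Ostley on the axis — preferences dip and rise again. Not single-peaked.
Type 3 (peak Ralston at position 3): ranking walks positions 3-2-1-4, expanding outward from the peak — single-peaked.
Type 4: ranking walks positions 2-4-3-1; Ostley is ranked above Ralston even though Ralston lies between Ostley and the peak Arden on the axis — preferences dip and rise again. Not single-peaked.
Type 5 (peak Ostley at position 4): ranking walks positions 4-3-2-1, expanding outward from the peak — single-peaked.
Type 6 (peak Arden at position 2): ranking walks positions 2-1-3-4, expanding outward from the peak — single-peaked.
Type 1 violates single-peakedness, so the profile is not single-peaked on this axis.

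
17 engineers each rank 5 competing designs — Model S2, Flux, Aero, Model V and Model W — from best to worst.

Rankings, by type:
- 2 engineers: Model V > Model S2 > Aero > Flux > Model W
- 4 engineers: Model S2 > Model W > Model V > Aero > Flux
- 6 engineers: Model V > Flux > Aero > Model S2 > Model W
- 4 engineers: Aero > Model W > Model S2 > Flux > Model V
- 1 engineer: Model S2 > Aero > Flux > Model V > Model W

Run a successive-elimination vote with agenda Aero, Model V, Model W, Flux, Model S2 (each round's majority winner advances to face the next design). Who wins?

Round 1: Aero vs Model V — 5–12, Model V advances.
Round 2: Model V vs Model W — 9–8, Model V advances.
Round 3: Model V vs Flux — 12–5, Model V advances.
Round 4: Model V vs Model S2 — 8–9, Model S2 advances.
Model S2 survives the agenda.

Model S2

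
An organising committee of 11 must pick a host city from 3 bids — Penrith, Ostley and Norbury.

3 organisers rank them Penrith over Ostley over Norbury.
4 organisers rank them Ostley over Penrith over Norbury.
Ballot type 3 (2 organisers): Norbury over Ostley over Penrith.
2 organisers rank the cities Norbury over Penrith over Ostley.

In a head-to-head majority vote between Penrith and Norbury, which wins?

Ballots ranking Penrith above Norbury: 3 + 4 = 7.
Ballots ranking Norbury above Penrith: 11 − 7 = 4.
Penrith wins the head-to-head 7–4.

Penrith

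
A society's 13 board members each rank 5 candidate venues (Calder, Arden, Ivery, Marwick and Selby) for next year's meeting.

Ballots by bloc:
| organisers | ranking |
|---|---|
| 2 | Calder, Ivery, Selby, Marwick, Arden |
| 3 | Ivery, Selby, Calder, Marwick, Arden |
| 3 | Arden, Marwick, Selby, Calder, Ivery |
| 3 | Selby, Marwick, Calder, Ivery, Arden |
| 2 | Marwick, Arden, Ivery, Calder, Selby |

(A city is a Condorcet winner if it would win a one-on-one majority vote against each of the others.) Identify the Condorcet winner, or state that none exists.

none

Pairwise majorities:
Calder vs Arden: Calder preferred on 2+3+3 = 8 ballots; Calder wins 8–5.
Calder vs Ivery: Calder is ranked higher on 2+3+3 = 8 ballots, Ivery on 5. Calder wins 8–5.
Calder vs Marwick: 2+3 = 5 for Calder, 8 for Marwick — Marwick by 8–5.
Calder vs Selby: 4 to 9, Selby.
Arden vs Ivery: Ivery, 8–5.
Arden vs Marwick: Marwick, 10–3.
Arden vs Selby: Selby, 8–5.
Ivery vs Marwick: Ivery is ranked higher on 2+3 = 5 ballots, Marwick on 8. Marwick wins 8–5.
Ivery vs Selby: 2+3+2 = 7 for Ivery, 6 for Selby — Ivery by 7–6.
Marwick vs Selby: 5 to 8, Selby.
No city is unbeaten: Calder loses to Marwick; Arden loses to Calder; Ivery loses to Calder; Marwick loses to Selby; Selby loses to Ivery. In particular Calder → Ivery → Selby → Calder is a majority cycle — no Condorcet winner exists.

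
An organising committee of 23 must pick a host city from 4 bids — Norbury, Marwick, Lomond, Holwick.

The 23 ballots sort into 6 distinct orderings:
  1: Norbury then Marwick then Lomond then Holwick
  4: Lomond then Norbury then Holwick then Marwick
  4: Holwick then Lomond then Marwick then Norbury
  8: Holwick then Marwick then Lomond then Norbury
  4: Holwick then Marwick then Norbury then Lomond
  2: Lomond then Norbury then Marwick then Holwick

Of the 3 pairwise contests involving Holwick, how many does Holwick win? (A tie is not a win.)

3

Holwick against each rival (23 organisers):
Holwick–Norbury: Holwick 16–7.
Holwick vs Marwick: Holwick is ranked higher on 4+4+8+4 = 20 ballots, Marwick on 3. Holwick wins 20–3.
Holwick–Lomond: Holwick 16–7.
Holwick beats Norbury, Marwick, Lomond — 3 pairwise wins.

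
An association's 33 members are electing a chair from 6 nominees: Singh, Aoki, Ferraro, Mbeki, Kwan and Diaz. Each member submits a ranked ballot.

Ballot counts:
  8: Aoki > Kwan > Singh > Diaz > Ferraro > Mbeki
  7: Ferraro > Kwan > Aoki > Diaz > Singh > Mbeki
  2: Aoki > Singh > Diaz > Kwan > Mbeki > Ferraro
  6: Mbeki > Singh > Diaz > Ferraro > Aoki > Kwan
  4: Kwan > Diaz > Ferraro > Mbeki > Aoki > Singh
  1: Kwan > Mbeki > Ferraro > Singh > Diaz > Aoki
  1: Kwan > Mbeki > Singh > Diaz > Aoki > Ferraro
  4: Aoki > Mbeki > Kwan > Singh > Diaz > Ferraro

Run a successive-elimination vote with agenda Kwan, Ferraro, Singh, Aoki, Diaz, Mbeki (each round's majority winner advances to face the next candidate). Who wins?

Round 1: Kwan vs Ferraro — 20–13, Kwan advances.
Round 2: Kwan vs Singh — 25–8, Kwan advances.
Round 3: Kwan vs Aoki — 13–20, Aoki advances.
Round 4: Aoki vs Diaz — 21–12, Aoki advances.
Round 5: Aoki vs Mbeki — 21–12, Aoki advances.
The agenda winner is Aoki.

Aoki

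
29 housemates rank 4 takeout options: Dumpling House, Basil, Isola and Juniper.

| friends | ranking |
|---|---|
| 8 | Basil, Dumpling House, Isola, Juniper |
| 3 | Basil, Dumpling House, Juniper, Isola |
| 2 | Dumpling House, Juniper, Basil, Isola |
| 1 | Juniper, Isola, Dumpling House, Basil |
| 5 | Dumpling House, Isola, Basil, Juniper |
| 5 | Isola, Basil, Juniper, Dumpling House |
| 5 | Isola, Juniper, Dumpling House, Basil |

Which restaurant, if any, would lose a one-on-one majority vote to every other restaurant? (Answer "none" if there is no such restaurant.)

Juniper

Pairwise majorities:
Dumpling House vs Basil: Dumpling House preferred on 2+1+5+5 = 13 ballots; Basil wins 16–13.
Dumpling House vs Isola: 18 to 11, Dumpling House.
Dumpling House vs Juniper: Dumpling House preferred on 8+3+2+5 = 18 ballots; Dumpling House wins 18–11.
Basil vs Isola: Basil is ranked higher on 8+3+2 = 13 ballots, Isola on 16. Isola wins 16–13.
Basil vs Juniper: Basil preferred on 8+3+5+5 = 21 ballots; Basil wins 21–8.
Isola vs Juniper: 23 to 6, Isola.
Juniper is beaten in every head-to-head and is the Condorcet loser.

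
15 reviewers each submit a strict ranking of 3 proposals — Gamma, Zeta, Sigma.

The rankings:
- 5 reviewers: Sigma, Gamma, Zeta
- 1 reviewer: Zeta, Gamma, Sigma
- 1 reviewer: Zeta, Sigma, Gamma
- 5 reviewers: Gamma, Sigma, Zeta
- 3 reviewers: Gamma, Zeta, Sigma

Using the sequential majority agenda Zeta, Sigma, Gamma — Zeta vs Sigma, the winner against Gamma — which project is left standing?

Round 1: Zeta vs Sigma — 5–10, Sigma advances.
Round 2: Sigma vs Gamma — 6–9, Gamma advances.
The agenda winner is Gamma.

Gamma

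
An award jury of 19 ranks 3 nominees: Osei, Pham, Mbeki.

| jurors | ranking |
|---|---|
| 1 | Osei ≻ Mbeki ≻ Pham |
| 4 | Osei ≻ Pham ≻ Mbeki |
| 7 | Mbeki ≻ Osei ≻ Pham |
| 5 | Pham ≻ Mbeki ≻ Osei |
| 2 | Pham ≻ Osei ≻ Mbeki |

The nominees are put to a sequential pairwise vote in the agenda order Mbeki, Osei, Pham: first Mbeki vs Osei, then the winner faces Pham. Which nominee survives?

Pham

Round 1: Mbeki vs Osei — 12–7, Mbeki advances.
Round 2: Mbeki vs Pham — 8–11, Pham advances.
Pham survives the agenda.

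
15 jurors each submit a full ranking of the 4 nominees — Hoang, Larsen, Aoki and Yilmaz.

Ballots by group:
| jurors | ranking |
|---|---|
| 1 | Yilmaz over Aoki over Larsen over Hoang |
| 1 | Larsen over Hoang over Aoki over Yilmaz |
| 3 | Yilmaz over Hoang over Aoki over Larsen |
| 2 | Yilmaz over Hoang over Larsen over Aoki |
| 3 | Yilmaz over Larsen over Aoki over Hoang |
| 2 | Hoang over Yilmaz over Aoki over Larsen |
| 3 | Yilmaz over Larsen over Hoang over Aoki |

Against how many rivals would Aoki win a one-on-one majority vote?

0

Aoki against each rival (15 jurors):
Aoki vs Hoang: Hoang, 11–4.
Aoki vs Larsen: Larsen, 9–6.
Aoki vs Yilmaz: 1 to 14, Yilmaz.
Aoki beats no one; loses to Hoang, Larsen, Yilmaz — 0 pairwise wins.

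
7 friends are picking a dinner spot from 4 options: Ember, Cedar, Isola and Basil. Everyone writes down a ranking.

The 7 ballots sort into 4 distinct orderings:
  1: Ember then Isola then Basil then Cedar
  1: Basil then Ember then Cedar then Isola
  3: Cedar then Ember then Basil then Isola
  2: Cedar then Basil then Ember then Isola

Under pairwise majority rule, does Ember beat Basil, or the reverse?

Ballots ranking Ember above Basil: 1 + 3 = 4.
Ballots ranking Basil above Ember: 7 − 4 = 3.
Ember wins the head-to-head 4–3.

Ember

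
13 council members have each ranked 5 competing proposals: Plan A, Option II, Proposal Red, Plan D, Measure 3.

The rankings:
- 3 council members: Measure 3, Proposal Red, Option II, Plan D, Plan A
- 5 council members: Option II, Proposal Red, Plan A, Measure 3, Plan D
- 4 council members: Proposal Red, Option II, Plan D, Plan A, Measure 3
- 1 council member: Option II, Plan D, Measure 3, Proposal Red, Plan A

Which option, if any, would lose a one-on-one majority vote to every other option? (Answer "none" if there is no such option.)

Pairwise majorities:
Plan A vs Option II: Plan A preferred on 0 ballots; Option II wins 13–0.
Plan A vs Proposal Red: Plan A preferred on 0 ballots; Proposal Red wins 13–0.
Plan A vs Plan D: Plan D, 8–5.
Plan A vs Measure 3: Plan A is ranked higher on 5+4 = 9 ballots, Measure 3 on 4. Plan A wins 9–4.
Option II vs Proposal Red: 6 to 7, Proposal Red.
Option II vs Plan D: Option II is ranked higher on 3+5+4+1 = 13 ballots, Plan D on 0. Option II wins 13–0.
Option II vs Measure 3: Option II is ranked higher on 5+4+1 = 10 ballots, Measure 3 on 3. Option II wins 10–3.
Proposal Red vs Plan D: 12 to 1, Proposal Red.
Proposal Red vs Measure 3: Proposal Red, 9–4.
Plan D vs Measure 3: Plan D is ranked higher on 4+1 = 5 ballots, Measure 3 on 8. Measure 3 wins 8–5.
No option is winless: Plan A beats Measure 3; Option II beats Plan A; Proposal Red beats Plan A; Plan D beats Plan A; Measure 3 beats Plan D. There is no Condorcet loser.

none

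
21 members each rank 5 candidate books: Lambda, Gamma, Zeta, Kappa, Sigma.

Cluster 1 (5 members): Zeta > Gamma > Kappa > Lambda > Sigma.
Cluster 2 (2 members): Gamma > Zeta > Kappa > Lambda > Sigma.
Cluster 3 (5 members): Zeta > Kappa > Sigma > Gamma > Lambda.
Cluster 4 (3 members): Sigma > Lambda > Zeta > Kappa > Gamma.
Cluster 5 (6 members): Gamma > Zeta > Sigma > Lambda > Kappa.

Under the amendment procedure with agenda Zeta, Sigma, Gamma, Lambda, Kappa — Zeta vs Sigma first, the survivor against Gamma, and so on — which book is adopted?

Round 1: Zeta vs Sigma — 18–3, Zeta advances.
Round 2: Zeta vs Gamma — 13–8, Zeta advances.
Round 3: Zeta vs Lambda — 18–3, Zeta advances.
Round 4: Zeta vs Kappa — 21–0, Zeta advances.
Zeta survives the agenda.

Zeta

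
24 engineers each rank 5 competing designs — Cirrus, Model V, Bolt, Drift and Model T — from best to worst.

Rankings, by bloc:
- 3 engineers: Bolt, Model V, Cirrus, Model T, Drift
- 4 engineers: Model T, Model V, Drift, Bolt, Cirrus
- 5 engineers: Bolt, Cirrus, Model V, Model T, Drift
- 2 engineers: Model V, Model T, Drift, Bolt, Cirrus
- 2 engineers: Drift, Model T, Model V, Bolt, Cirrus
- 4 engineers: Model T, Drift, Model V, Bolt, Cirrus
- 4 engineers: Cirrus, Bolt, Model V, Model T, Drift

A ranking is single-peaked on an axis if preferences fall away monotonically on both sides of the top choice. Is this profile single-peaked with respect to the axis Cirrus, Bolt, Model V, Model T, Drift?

Axis positions: Cirrus=1, Bolt=2, Model V=3, Model T=4, Drift=5.
Bloc 1 (peak Bolt at position 2): ranking walks positions 2-3-1-4-5, expanding outward from the peak — single-peaked.
Bloc 2 (peak Model T at position 4): ranking walks positions 4-3-5-2-1, expanding outward from the peak — single-peaked.
Bloc 3 (peak Bolt at position 2): ranking walks positions 2-1-3-4-5, expanding outward from the peak — single-peaked.
Bloc 4 (peak Model V at position 3): ranking walks positions 3-4-5-2-1, expanding outward from the peak — single-peaked.
Bloc 5 (peak Drift at position 5): ranking walks positions 5-4-3-2-1, expanding outward from the peak — single-peaked.
Bloc 6 (peak Model T at position 4): ranking walks positions 4-5-3-2-1, expanding outward from the peak — single-peaked.
Bloc 7 (peak Cirrus at position 1): ranking walks positions 1-2-3-4-5, expanding outward from the peak — single-peaked.
Every ranking is single-peaked on this axis.

yes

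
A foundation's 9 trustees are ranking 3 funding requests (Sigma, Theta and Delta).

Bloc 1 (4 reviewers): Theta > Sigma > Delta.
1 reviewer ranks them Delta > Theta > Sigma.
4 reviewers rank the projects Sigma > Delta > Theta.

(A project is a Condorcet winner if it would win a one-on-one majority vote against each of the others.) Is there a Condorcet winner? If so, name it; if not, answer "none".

Pairwise majorities:
Sigma vs Theta: Theta, 5–4.
Sigma vs Delta: Sigma, 8–1.
Theta–Delta: Delta 5–4.
No project is unbeaten: Sigma loses to Theta; Theta loses to Delta; Delta loses to Sigma. In particular Sigma beats Delta beats Theta beats Sigma is a majority cycle — no Condorcet winner exists.

none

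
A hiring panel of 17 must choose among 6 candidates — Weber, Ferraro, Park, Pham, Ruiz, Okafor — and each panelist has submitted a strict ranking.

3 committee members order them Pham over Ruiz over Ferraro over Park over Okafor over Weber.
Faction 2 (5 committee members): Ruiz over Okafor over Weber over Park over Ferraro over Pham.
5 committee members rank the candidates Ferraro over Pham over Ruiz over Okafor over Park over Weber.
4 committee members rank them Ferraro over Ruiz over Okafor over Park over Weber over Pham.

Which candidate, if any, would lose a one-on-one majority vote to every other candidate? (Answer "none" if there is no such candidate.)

Pham

Pairwise majorities:
Weber vs Ferraro: Ferraro wins 12–5.
Weber vs Park: Park wins 12–5.
Weber vs Pham: Weber, 9–8.
Weber–Ruiz: Ruiz 17–0.
Weber vs Okafor: Weber is ranked higher on 0 ballots, Okafor on 17. Okafor wins 17–0.
Ferraro vs Park: 12 to 5, Ferraro.
Ferraro vs Pham: Ferraro, 14–3.
Ferraro vs Ruiz: Ferraro preferred on 5+4 = 9 ballots; Ferraro wins 9–8.
Ferraro vs Okafor: Ferraro wins 12–5.
Park vs Pham: Park preferred on 5+4 = 9 ballots; Park wins 9–8.
Park vs Ruiz: 0 for Park, 17 for Ruiz — Ruiz by 17–0.
Park vs Okafor: Okafor, 14–3.
Pham–Ruiz: Ruiz 9–8.
Pham vs Okafor: Pham preferred on 3+5 = 8 ballots; Okafor wins 9–8.
Ruiz vs Okafor: Ruiz wins 17–0.
Pham loses to every other candidate — it is the Condorcet loser.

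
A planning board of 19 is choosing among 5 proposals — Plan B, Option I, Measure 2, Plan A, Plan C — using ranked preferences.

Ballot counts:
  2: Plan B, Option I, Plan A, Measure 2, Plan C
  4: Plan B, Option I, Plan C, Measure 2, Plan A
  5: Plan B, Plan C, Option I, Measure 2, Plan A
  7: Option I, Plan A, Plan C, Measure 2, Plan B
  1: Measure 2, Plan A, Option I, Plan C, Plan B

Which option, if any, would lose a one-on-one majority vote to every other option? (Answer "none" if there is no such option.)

none

Pairwise majorities:
Plan B vs Option I: Plan B, 11–8.
Plan B vs Measure 2: Plan B preferred on 2+4+5 = 11 ballots; Plan B wins 11–8.
Plan B vs Plan A: 11 to 8, Plan B.
Plan B vs Plan C: Plan B is ranked higher on 2+4+5 = 11 ballots, Plan C on 8. Plan B wins 11–8.
Option I–Measure 2: Option I 18–1.
Option I vs Plan A: 2+4+5+7 = 18 for Option I, 1 for Plan A — Option I by 18–1.
Option I vs Plan C: Option I preferred on 2+4+7+1 = 14 ballots; Option I wins 14–5.
Measure 2 vs Plan A: 4+5+1 = 10 for Measure 2, 9 for Plan A — Measure 2 by 10–9.
Measure 2 vs Plan C: 2+1 = 3 for Measure 2, 16 for Plan C — Plan C by 16–3.
Plan A vs Plan C: Plan A is ranked higher on 2+7+1 = 10 ballots, Plan C on 9. Plan A wins 10–9.
Each option has at least one pairwise win (Plan B beats Option I; Option I beats Measure 2; Measure 2 beats Plan A; Plan A beats Plan C; Plan C beats Measure 2) — no Condorcet loser.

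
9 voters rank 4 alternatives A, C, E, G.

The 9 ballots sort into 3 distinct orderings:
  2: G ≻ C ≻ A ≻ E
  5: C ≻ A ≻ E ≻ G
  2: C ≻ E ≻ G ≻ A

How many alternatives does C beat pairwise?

C against each rival (9 voters):
C vs A: C wins 9–0.
C vs E: C wins 9–0.
C vs G: 5+2 = 7 for C, 2 for G — C by 7–2.
C beats A, E, G — 3 pairwise wins.

3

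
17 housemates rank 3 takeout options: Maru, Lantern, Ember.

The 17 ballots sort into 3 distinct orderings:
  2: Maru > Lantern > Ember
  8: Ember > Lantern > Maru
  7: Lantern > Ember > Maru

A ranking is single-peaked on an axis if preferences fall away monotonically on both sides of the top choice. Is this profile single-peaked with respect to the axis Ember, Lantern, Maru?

Axis positions: Ember=1, Lantern=2, Maru=3.
Cluster 1 (peak Maru at position 3): ranking walks positions 3-2-1, expanding outward from the peak — single-peaked.
Cluster 2 (peak Ember at position 1): ranking walks positions 1-2-3, expanding outward from the peak — single-peaked.
Cluster 3 (peak Lantern at position 2): ranking walks positions 2-1-3, expanding outward from the peak — single-peaked.
Every ranking is single-peaked on this axis.

yes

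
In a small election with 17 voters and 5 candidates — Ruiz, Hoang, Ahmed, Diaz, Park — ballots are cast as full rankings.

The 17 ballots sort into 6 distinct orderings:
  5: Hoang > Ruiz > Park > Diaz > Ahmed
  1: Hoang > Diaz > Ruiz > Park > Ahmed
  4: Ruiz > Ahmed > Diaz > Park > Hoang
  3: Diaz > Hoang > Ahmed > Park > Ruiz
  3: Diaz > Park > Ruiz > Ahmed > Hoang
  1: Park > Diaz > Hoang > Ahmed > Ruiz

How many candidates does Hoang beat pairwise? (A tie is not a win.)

3

Hoang against each rival (17 voters):
Hoang vs Ruiz: Hoang, 10–7.
Hoang vs Ahmed: 5+1+3+1 = 10 for Hoang, 7 for Ahmed — Hoang by 10–7.
Hoang vs Diaz: 6 to 11, Diaz.
Hoang vs Park: Hoang is ranked higher on 5+1+3 = 9 ballots, Park on 8. Hoang wins 9–8.
Hoang beats Ruiz, Ahmed, Park; loses to Diaz — 3 pairwise wins.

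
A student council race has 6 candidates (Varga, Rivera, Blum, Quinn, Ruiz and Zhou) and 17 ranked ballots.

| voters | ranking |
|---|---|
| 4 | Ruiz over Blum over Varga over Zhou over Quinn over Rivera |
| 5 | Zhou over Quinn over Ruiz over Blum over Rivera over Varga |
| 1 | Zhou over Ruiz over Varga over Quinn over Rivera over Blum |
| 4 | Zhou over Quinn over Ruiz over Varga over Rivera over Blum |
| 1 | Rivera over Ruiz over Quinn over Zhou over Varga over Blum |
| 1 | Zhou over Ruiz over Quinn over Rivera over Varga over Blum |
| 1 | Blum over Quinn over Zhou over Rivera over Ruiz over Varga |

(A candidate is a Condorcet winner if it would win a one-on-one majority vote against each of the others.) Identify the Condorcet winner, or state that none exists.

Zhou

Head-to-head results (17 voters):
Varga vs Rivera: Varga is ranked higher on 4+1+4 = 9 ballots, Rivera on 8. Varga wins 9–8.
Varga vs Blum: Varga preferred on 1+4+1+1 = 7 ballots; Blum wins 10–7.
Varga vs Quinn: Varga preferred on 4+1 = 5 ballots; Quinn wins 12–5.
Varga vs Ruiz: 0 for Varga, 17 for Ruiz — Ruiz by 17–0.
Varga vs Zhou: Varga preferred on 4 ballots; Zhou wins 13–4.
Rivera vs Blum: Rivera is ranked higher on 1+4+1+1 = 7 ballots, Blum on 10. Blum wins 10–7.
Rivera vs Quinn: 1 to 16, Quinn.
Rivera vs Ruiz: Rivera is ranked higher on 1+1 = 2 ballots, Ruiz on 15. Ruiz wins 15–2.
Rivera vs Zhou: Rivera is ranked higher on 1 ballot, Zhou on 16. Zhou wins 16–1.
Blum vs Quinn: Blum preferred on 4+1 = 5 ballots; Quinn wins 12–5.
Blum vs Ruiz: 1 for Blum, 16 for Ruiz — Ruiz by 16–1.
Blum vs Zhou: Blum preferred on 4+1 = 5 ballots; Zhou wins 12–5.
Quinn vs Ruiz: 5+4+1 = 10 for Quinn, 7 for Ruiz — Quinn by 10–7.
Quinn vs Zhou: Quinn preferred on 1+1 = 2 ballots; Zhou wins 15–2.
Ruiz vs Zhou: Ruiz is ranked higher on 4+1 = 5 ballots, Zhou on 12. Zhou wins 12–5.
Zhou defeats every rival head-to-head and is the Condorcet winner.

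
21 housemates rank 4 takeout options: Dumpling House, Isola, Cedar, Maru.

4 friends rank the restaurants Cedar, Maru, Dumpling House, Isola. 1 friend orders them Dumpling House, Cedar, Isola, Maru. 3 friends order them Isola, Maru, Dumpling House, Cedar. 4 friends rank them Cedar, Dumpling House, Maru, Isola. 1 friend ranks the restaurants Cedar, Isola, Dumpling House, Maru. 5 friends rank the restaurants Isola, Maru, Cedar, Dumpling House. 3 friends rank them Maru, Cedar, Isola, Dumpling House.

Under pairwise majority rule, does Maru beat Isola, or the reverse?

Maru

Ballots ranking Maru above Isola: 4 + 4 + 3 = 11.
Ballots ranking Isola above Maru: 21 − 11 = 10.
Maru wins the head-to-head 11–10.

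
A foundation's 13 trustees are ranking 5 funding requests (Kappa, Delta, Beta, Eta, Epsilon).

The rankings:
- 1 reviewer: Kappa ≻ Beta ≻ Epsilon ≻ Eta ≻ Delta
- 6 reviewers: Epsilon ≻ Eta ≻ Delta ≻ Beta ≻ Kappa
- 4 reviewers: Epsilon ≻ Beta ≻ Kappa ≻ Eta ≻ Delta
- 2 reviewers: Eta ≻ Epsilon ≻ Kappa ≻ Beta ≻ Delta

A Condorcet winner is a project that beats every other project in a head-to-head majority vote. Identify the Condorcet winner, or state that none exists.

Epsilon

Head-to-head results (13 reviewers):
Kappa–Delta: Kappa 7–6.
Kappa–Beta: Beta 10–3.
Kappa vs Eta: Eta wins 8–5.
Kappa–Epsilon: Epsilon 12–1.
Delta vs Beta: Beta wins 7–6.
Delta vs Eta: Eta, 13–0.
Delta vs Epsilon: Epsilon, 13–0.
Beta vs Eta: Eta wins 8–5.
Beta vs Epsilon: Epsilon, 12–1.
Eta vs Epsilon: Epsilon, 11–2.
Epsilon defeats every rival head-to-head and is the Condorcet winner.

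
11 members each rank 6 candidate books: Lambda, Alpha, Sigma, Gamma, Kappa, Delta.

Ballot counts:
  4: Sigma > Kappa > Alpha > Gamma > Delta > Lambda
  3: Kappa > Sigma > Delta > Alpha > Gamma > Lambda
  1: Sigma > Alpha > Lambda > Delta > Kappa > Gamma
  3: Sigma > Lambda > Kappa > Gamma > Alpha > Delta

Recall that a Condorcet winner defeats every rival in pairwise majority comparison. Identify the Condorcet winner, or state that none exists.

Head-to-head results (11 members):
Lambda vs Alpha: Alpha wins 8–3.
Lambda vs Sigma: Sigma, 11–0.
Lambda vs Gamma: Lambda preferred on 1+3 = 4 ballots; Gamma wins 7–4.
Lambda–Kappa: Kappa 7–4.
Lambda vs Delta: 4 to 7, Delta.
Alpha vs Sigma: Sigma wins 11–0.
Alpha–Gamma: Alpha 8–3.
Alpha vs Kappa: 1 to 10, Kappa.
Alpha vs Delta: Alpha preferred on 4+1+3 = 8 ballots; Alpha wins 8–3.
Sigma vs Gamma: Sigma wins 11–0.
Sigma vs Kappa: 4+1+3 = 8 for Sigma, 3 for Kappa — Sigma by 8–3.
Sigma vs Delta: Sigma is ranked higher on 4+3+1+3 = 11 ballots, Delta on 0. Sigma wins 11–0.
Gamma vs Kappa: 0 to 11, Kappa.
Gamma vs Delta: Gamma is ranked higher on 4+3 = 7 ballots, Delta on 4. Gamma wins 7–4.
Kappa–Delta: Kappa 10–1.
Sigma wins every pairwise contest, so Sigma is the Condorcet winner.

Sigma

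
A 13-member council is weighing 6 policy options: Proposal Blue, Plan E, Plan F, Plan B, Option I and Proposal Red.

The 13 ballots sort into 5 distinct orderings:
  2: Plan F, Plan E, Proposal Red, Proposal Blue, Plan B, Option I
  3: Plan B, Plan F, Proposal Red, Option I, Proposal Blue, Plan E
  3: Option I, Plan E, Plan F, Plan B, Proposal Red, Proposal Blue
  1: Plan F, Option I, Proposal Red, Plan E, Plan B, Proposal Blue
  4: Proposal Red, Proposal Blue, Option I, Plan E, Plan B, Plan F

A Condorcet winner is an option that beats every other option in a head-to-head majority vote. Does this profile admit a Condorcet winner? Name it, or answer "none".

Pairwise majorities:
Proposal Blue vs Plan E: Proposal Blue, 7–6.
Proposal Blue vs Plan F: Plan F wins 9–4.
Proposal Blue vs Plan B: Plan B, 7–6.
Proposal Blue vs Option I: Option I wins 7–6.
Proposal Blue vs Proposal Red: Proposal Red, 13–0.
Plan E vs Plan F: Plan E wins 7–6.
Plan E–Plan B: Plan E 10–3.
Plan E vs Option I: Option I, 11–2.
Plan E–Proposal Red: Proposal Red 8–5.
Plan F vs Plan B: Plan B, 7–6.
Plan F vs Option I: Option I wins 7–6.
Plan F vs Proposal Red: Plan F wins 9–4.
Plan B vs Option I: Option I wins 8–5.
Plan B–Proposal Red: Proposal Red 7–6.
Option I–Proposal Red: Proposal Red 9–4.
No option is unbeaten: Proposal Blue loses to Plan F; Plan E loses to Proposal Blue; Plan F loses to Plan E; Plan B loses to Plan E; Option I loses to Proposal Red; Proposal Red loses to Plan F. In particular Proposal Blue > Plan E > Plan F > Proposal Blue is a majority cycle — no Condorcet winner exists.

none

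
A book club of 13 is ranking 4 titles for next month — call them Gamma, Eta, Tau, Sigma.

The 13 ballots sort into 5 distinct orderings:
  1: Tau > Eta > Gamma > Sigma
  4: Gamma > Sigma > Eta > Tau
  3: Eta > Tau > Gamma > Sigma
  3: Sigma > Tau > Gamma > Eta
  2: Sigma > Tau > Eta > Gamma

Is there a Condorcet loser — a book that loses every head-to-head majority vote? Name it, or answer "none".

none

Head-to-head results (13 members):
Gamma vs Eta: Gamma, 7–6.
Gamma vs Tau: Tau, 9–4.
Gamma vs Sigma: 8 to 5, Gamma.
Eta vs Tau: Eta, 7–6.
Eta vs Sigma: Eta is ranked higher on 1+3 = 4 ballots, Sigma on 9. Sigma wins 9–4.
Tau–Sigma: Sigma 9–4.
Each book has at least one pairwise win (Gamma beats Eta; Eta beats Tau; Tau beats Gamma; Sigma beats Eta) — no Condorcet loser.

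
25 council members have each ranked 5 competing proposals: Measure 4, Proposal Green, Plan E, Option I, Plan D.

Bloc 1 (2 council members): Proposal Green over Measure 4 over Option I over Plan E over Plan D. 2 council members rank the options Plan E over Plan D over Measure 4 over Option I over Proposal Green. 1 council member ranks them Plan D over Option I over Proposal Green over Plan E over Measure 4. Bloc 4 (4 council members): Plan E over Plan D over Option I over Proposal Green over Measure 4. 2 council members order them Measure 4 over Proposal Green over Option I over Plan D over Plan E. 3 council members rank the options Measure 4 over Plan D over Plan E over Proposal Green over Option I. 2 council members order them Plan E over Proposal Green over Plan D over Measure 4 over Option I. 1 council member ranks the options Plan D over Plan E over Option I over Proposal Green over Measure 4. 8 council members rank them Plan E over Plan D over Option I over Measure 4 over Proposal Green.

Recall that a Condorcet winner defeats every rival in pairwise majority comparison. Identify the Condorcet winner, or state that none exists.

Plan E

Head-to-head results (25 council members):
Measure 4 vs Proposal Green: 2+2+3+8 = 15 for Measure 4, 10 for Proposal Green — Measure 4 by 15–10.
Measure 4 vs Plan E: Plan E, 18–7.
Measure 4–Option I: Option I 14–11.
Measure 4 vs Plan D: Measure 4 is ranked higher on 2+2+3 = 7 ballots, Plan D on 18. Plan D wins 18–7.
Proposal Green vs Plan E: Plan E wins 20–5.
Proposal Green vs Option I: 9 to 16, Option I.
Proposal Green vs Plan D: Proposal Green is ranked higher on 2+2+2 = 6 ballots, Plan D on 19. Plan D wins 19–6.
Plan E vs Option I: Plan E wins 20–5.
Plan E vs Plan D: Plan E, 18–7.
Option I vs Plan D: Plan D, 21–4.
Plan E beats each of Measure 4, Proposal Green, Option I, Plan D — Plan E is the Condorcet winner.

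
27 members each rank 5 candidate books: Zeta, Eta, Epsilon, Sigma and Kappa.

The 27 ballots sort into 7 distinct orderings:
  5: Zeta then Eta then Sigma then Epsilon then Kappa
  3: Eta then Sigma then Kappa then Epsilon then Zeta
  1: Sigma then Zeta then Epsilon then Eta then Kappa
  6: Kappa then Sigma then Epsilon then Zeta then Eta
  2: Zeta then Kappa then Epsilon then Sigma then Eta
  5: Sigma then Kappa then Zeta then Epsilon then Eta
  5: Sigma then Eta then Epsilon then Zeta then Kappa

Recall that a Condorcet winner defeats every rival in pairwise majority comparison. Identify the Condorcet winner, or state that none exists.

Sigma

Head-to-head results (27 members):
Zeta vs Eta: Zeta wins 19–8.
Zeta vs Epsilon: Epsilon wins 14–13.
Zeta vs Sigma: Sigma, 20–7.
Zeta vs Kappa: Kappa wins 14–13.
Eta vs Epsilon: Epsilon wins 14–13.
Eta vs Sigma: Sigma, 19–8.
Eta–Kappa: Eta 14–13.
Epsilon vs Sigma: Sigma, 25–2.
Epsilon–Kappa: Kappa 16–11.
Sigma vs Kappa: Sigma wins 19–8.
Only Sigma has no losses; Sigma is the Condorcet winner.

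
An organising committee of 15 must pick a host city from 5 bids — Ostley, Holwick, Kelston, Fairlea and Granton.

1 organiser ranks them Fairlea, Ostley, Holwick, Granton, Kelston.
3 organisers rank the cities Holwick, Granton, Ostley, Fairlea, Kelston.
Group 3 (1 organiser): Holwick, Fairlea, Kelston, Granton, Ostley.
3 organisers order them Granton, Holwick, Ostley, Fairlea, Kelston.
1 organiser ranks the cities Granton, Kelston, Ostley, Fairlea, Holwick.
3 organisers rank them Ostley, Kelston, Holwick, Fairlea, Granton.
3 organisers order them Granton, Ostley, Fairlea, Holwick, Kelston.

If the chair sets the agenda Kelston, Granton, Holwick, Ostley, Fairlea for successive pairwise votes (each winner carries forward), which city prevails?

Round 1: Kelston vs Granton — 4–11, Granton advances.
Round 2: Granton vs Holwick — 7–8, Holwick advances.
Round 3: Holwick vs Ostley — 7–8, Ostley advances.
Round 4: Ostley vs Fairlea — 13–2, Ostley advances.
Ostley survives the agenda.

Ostley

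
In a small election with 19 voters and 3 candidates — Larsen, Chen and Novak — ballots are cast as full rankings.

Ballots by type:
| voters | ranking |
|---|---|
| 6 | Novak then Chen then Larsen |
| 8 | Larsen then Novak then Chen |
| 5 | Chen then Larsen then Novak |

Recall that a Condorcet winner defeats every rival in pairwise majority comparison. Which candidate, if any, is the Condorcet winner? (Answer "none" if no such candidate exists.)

Check each pair by majority over 19 ballots:
Larsen vs Chen: Chen, 11–8.
Larsen–Novak: Larsen 13–6.
Chen vs Novak: Novak, 14–5.
Every candidate loses at least once (Larsen loses to Chen; Chen loses to Novak; Novak loses to Larsen). The majority relation contains the cycle Larsen > Novak > Chen > Larsen, so there is no Condorcet winner.

none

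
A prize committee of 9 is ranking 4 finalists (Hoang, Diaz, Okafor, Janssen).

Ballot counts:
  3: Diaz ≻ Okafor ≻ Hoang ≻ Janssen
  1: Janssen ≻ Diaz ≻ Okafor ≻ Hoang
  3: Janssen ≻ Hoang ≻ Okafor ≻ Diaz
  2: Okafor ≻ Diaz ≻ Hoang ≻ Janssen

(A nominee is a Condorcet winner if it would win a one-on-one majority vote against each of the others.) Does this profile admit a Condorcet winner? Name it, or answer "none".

Okafor

Check each pair by majority over 9 ballots:
Hoang vs Diaz: 3 to 6, Diaz.
Hoang vs Okafor: Hoang is ranked higher on 3 ballots, Okafor on 6. Okafor wins 6–3.
Hoang vs Janssen: 3+2 = 5 for Hoang, 4 for Janssen — Hoang by 5–4.
Diaz vs Okafor: 4 to 5, Okafor.
Diaz vs Janssen: 3+2 = 5 for Diaz, 4 for Janssen — Diaz by 5–4.
Okafor vs Janssen: Okafor preferred on 3+2 = 5 ballots; Okafor wins 5–4.
Okafor wins every pairwise contest, so Okafor is the Condorcet winner.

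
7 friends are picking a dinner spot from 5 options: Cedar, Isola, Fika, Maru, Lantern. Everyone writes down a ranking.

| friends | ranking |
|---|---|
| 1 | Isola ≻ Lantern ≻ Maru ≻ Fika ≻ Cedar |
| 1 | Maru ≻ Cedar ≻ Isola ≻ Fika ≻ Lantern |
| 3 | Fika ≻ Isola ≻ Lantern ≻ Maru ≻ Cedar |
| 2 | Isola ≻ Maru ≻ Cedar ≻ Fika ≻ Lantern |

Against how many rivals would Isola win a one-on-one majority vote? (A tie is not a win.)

4

Isola against each rival (7 friends):
Isola–Cedar: Isola 6–1.
Isola vs Fika: Isola, 4–3.
Isola vs Maru: Isola wins 6–1.
Isola–Lantern: Isola 7–0.
Isola beats Cedar, Fika, Maru, Lantern — 4 pairwise wins.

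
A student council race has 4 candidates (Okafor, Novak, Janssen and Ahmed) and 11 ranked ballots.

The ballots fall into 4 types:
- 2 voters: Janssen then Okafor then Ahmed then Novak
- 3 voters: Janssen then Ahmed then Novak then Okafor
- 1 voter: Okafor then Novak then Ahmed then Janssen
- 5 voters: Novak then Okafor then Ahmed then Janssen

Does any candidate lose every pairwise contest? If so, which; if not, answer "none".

Pairwise majorities:
Okafor vs Novak: 3 to 8, Novak.
Okafor vs Janssen: Okafor, 6–5.
Okafor vs Ahmed: Okafor wins 8–3.
Novak–Janssen: Novak 6–5.
Novak vs Ahmed: Novak wins 6–5.
Janssen–Ahmed: Ahmed 6–5.
Only Janssen has no wins; Janssen is the Condorcet loser.

Janssen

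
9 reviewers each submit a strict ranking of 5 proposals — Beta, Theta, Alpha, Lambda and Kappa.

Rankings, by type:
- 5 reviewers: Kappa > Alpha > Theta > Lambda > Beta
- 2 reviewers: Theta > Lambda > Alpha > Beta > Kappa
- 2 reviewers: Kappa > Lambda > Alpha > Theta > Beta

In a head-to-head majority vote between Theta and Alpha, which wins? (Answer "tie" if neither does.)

Alpha

Ballots ranking Theta above Alpha: 2.
Ballots ranking Alpha above Theta: 9 − 2 = 7.
Alpha wins the head-to-head 7–2.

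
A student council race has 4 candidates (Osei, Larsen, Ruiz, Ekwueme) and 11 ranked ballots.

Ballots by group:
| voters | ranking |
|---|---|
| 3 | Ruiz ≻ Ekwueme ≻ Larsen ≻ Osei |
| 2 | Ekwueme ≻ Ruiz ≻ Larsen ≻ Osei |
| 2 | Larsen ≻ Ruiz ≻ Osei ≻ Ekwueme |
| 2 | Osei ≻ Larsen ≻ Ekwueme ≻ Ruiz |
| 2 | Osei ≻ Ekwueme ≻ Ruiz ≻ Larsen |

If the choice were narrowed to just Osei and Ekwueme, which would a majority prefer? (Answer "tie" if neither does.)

Ballots ranking Osei above Ekwueme: 2 + 2 + 2 = 6.
Ballots ranking Ekwueme above Osei: 11 − 6 = 5.
Osei wins the head-to-head 6–5.

Osei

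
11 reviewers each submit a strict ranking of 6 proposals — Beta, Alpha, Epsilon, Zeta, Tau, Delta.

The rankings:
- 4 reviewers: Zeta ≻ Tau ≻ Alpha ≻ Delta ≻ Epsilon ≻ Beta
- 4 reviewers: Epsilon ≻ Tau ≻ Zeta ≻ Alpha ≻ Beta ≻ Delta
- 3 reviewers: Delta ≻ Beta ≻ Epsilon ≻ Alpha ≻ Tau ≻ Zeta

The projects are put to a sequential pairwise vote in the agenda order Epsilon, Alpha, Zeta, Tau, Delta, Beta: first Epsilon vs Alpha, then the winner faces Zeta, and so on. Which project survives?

Round 1: Epsilon vs Alpha — 7–4, Epsilon advances.
Round 2: Epsilon vs Zeta — 7–4, Epsilon advances.
Round 3: Epsilon vs Tau — 7–4, Epsilon advances.
Round 4: Epsilon vs Delta — 4–7, Delta advances.
Round 5: Delta vs Beta — 7–4, Delta advances.
The agenda winner is Delta.

Delta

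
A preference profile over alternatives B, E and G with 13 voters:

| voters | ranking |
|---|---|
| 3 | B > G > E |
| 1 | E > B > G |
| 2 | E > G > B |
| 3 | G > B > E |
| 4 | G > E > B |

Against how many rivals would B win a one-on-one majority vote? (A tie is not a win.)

0

B against each rival (13 voters):
B vs E: 3+3 = 6 for B, 7 for E — E by 7–6.
B vs G: B preferred on 3+1 = 4 ballots; G wins 9–4.
B beats no one; loses to E, G — 0 pairwise wins.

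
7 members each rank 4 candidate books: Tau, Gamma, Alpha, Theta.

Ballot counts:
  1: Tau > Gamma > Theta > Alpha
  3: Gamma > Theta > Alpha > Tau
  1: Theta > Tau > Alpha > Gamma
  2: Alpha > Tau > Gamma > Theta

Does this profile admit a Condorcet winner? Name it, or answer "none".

Head-to-head results (7 members):
Tau vs Gamma: Tau, 4–3.
Tau vs Alpha: Alpha wins 5–2.
Tau vs Theta: Theta, 4–3.
Gamma vs Alpha: Gamma, 4–3.
Gamma–Theta: Gamma 6–1.
Alpha–Theta: Theta 5–2.
Every book loses at least once (Tau loses to Alpha; Gamma loses to Tau; Alpha loses to Gamma; Theta loses to Gamma). The majority relation contains the cycle Tau → Gamma → Alpha → Tau, so there is no Condorcet winner.

none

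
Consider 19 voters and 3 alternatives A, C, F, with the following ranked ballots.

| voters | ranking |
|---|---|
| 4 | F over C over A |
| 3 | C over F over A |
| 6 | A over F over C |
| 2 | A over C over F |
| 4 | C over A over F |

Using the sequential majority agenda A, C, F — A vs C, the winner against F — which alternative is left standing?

F

Round 1: A vs C — 8–11, C advances.
Round 2: C vs F — 9–10, F advances.
F survives the agenda.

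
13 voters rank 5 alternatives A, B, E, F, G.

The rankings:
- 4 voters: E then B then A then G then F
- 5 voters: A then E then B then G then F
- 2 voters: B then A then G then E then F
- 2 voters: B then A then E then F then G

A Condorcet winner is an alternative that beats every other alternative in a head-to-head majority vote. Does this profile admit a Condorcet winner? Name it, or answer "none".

none

Head-to-head results (13 voters):
A vs B: 5 for A, 8 for B — B by 8–5.
A vs E: A preferred on 5+2+2 = 9 ballots; A wins 9–4.
A vs F: A preferred on 4+5+2+2 = 13 ballots; A wins 13–0.
A vs G: 13 to 0, A.
B vs E: B is ranked higher on 2+2 = 4 ballots, E on 9. E wins 9–4.
B vs F: B is ranked higher on 4+5+2+2 = 13 ballots, F on 0. B wins 13–0.
B vs G: 4+5+2+2 = 13 for B, 0 for G — B by 13–0.
E vs F: 4+5+2+2 = 13 for E, 0 for F — E by 13–0.
E vs G: E is ranked higher on 4+5+2 = 11 ballots, G on 2. E wins 11–2.
F vs G: F preferred on 2 ballots; G wins 11–2.
Each alternative drops at least one matchup (A loses to B; B loses to E; E loses to A; F loses to A; G loses to A); the cycle A → E → B → A rules out a Condorcet winner.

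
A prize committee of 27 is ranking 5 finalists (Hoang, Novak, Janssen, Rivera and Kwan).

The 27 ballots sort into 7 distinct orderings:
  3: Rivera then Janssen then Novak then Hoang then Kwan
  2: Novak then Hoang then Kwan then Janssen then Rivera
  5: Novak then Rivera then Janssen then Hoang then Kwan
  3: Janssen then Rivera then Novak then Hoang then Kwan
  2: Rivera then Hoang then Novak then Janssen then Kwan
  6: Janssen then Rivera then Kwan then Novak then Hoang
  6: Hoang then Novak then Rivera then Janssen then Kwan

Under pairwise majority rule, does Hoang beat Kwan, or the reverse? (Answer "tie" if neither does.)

Ballots ranking Hoang above Kwan: 3 + 2 + 5 + 3 + 2 + 6 = 21.
Ballots ranking Kwan above Hoang: 27 − 21 = 6.
Hoang wins the head-to-head 21–6.

Hoang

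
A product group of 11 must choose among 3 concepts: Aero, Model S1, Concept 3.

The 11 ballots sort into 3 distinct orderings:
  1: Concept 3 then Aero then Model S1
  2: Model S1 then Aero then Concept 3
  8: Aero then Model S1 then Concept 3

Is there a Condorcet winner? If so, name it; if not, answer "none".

Aero

Head-to-head results (11 engineers):
Aero vs Model S1: Aero preferred on 1+8 = 9 ballots; Aero wins 9–2.
Aero vs Concept 3: 10 to 1, Aero.
Model S1 vs Concept 3: 2+8 = 10 for Model S1, 1 for Concept 3 — Model S1 by 10–1.
Aero wins every pairwise contest, so Aero is the Condorcet winner.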